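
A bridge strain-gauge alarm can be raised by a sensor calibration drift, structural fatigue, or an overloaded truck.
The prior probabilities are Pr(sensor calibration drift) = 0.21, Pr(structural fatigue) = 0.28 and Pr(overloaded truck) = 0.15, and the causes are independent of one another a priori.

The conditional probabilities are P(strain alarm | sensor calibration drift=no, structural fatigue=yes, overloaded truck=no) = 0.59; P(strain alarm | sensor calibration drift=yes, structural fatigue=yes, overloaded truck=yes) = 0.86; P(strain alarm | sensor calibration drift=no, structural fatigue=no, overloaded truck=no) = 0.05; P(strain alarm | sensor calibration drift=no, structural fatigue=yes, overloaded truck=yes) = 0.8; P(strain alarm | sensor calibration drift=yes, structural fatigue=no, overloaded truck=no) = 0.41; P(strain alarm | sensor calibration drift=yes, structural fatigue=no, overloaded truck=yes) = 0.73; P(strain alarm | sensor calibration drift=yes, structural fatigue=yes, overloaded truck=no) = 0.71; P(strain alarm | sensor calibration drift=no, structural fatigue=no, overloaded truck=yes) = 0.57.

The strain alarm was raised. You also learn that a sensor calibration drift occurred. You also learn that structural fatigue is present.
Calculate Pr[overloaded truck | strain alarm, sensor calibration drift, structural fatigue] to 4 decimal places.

Pr[overloaded truck | strain alarm, sensor calibration drift, structural fatigue] ≈ 0.1761

P(strain alarm | sensor calibration drift, structural fatigue) = 0.71·0.85 + 0.86·0.15 = 0.603500 + 0.129000 = 0.732500
Restricting to configurations with overloaded truck present: 0.86·0.15 = 0.129000.
Hence the posterior is 0.129000/0.732500 ≈ 0.1761.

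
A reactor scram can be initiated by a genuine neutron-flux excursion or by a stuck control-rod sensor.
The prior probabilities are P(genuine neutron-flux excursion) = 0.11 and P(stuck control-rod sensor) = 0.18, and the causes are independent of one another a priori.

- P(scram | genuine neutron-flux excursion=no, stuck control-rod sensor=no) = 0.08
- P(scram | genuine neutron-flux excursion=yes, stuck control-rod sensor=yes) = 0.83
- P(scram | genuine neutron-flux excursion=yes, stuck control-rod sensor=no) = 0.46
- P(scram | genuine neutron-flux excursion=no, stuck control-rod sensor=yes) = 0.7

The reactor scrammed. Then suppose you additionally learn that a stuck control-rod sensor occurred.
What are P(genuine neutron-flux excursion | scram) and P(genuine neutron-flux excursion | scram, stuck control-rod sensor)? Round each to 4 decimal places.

P(genuine neutron-flux excursion | scram) ≈ 0.2536; P(genuine neutron-flux excursion | scram, stuck control-rod sensor) ≈ 0.1278

Sum P(scram|·) weighted by the priors over the 4 (genuine neutron-flux excursion, stuck control-rod sensor) configurations:
  P(scram) = 0.08×0.89×0.82 + 0.7×0.89×0.18 + 0.46×0.11×0.82 + 0.83×0.11×0.18
        = 0.058384 + 0.112140 + 0.041492 + 0.016434 = 0.228450
Keeping only the genuine neutron-flux excursion-present terms gives 0.057926, so
  P(genuine neutron-flux excursion | scram) = 0.057926 / 0.228450 ≈ 0.2536

Now also conditioning on stuck control-rod sensor=true:
Sum P(scram|·) weighted by the priors over both values of genuine neutron-flux excursion:
  P(scram | stuck control-rod sensor) = 0.7*0.89 + 0.83*0.11
        = 0.623000 + 0.091300 = 0.714300
The terms with genuine neutron-flux excursion present sum to 0.091300, so
  P(genuine neutron-flux excursion | scram, stuck control-rod sensor) = 0.091300 / 0.714300 ≈ 0.1278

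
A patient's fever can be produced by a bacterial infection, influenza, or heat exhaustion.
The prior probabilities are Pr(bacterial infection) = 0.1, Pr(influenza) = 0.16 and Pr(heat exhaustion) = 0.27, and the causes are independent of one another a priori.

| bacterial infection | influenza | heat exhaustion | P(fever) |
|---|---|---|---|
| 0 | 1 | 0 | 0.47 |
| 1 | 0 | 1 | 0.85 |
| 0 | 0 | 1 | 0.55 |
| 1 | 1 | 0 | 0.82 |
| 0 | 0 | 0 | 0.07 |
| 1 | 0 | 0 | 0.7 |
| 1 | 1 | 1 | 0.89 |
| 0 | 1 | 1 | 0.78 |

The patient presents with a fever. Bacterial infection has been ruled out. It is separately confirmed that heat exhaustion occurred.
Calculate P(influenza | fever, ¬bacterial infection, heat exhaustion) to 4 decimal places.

Numerator (weight on configurations with influenza): 0.78·0.16 = 0.124800
Denominator P(fever | ¬bacterial infection, heat exhaustion): 0.55·0.84 + 0.78·0.16 = 0.586800
P(influenza | fever, ¬bacterial infection, heat exhaustion) = 0.124800/0.586800 ≈ 0.2127

P(influenza | fever, ¬bacterial infection, heat exhaustion) ≈ 0.2127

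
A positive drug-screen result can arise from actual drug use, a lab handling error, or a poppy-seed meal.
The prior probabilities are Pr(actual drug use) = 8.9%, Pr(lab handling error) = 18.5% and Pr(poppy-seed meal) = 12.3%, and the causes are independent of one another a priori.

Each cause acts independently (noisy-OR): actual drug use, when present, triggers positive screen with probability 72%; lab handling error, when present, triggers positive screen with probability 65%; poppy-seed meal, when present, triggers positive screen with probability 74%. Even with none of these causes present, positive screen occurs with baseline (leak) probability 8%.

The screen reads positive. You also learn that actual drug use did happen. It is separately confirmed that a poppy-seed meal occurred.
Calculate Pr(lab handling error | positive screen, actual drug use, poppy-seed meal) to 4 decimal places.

Pr(lab handling error | positive screen, actual drug use, poppy-seed meal) ≈ 0.1920

Under noisy-OR, P(positive screen | causes) = 1 − (1−0.08)·∏(1−qᵢ) over the active causes.
For the numerator, keep only lab handling error=true terms: 0.976558·0.185 = 0.180663
The normalizing constant is 0.933024·0.815 + 0.976558·0.185 = 0.941078
P(lab handling error | positive screen, actual drug use, poppy-seed meal) = 0.180663/0.941078 ≈ 0.1920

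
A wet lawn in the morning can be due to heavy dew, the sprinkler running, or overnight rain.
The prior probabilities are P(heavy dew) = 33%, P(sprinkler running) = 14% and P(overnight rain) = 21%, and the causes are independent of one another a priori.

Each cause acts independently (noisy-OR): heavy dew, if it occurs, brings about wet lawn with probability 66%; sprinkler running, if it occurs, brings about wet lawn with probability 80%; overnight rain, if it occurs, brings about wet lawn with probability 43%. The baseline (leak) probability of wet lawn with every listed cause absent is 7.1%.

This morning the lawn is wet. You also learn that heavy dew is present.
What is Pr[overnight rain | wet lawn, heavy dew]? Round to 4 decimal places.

Under noisy-OR, P(wet lawn | causes) = 1 − (1−0.071)·∏(1−qᵢ) over the active causes.
Numerator (weight on configurations with overnight rain): 0.148085 + 0.028341 = 0.176426
Normalizer over all consistent configurations: 0.68414×0.86×0.79 + 0.81996×0.86×0.21 + 0.936828×0.14×0.79 + 0.963992×0.14×0.21 = 0.744844
Posterior = 0.176426 / 0.744844 ≈ 0.2369

Pr[overnight rain | wet lawn, heavy dew] ≈ 0.2369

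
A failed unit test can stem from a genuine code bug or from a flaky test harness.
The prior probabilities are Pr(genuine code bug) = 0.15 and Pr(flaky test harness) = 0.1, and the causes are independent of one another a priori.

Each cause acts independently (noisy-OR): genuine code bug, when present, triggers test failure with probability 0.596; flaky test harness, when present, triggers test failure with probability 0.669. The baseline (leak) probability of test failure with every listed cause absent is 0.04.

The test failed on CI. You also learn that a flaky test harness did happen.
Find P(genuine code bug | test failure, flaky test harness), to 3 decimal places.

Under noisy-OR, P(test failure | causes) = 1 − (1−0.04)·∏(1−qᵢ) over the active causes.
By total probability over both values of genuine code bug:
  P(test failure | flaky test harness) = 0.68224×0.85 + 0.871625×0.15
        = 0.579904 + 0.130744 = 0.710648
The terms with genuine code bug present sum to 0.130744, so
  P(genuine code bug | test failure, flaky test harness) = 0.130744 / 0.710648 ≈ 0.184

P(genuine code bug | test failure, flaky test harness) ≈ 0.184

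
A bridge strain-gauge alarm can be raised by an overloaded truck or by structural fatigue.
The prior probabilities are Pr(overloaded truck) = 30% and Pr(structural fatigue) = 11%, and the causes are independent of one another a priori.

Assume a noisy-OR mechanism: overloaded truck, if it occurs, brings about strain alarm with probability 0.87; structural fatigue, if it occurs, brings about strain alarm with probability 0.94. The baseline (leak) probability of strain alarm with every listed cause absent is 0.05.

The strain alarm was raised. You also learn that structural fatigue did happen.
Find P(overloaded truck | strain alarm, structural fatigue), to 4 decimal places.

P(overloaded truck | strain alarm, structural fatigue) ≈ 0.3109

Under noisy-OR, P(strain alarm | causes) = 1 − (1−0.05)·∏(1−qᵢ) over the active causes.
By total probability over both values of overloaded truck:
  P(strain alarm | structural fatigue) = 0.943*0.7 + 0.99259*0.3
        = 0.660100 + 0.297777 = 0.957877
Configurations with overloaded truck contribute 0.297777, so
  P(overloaded truck | strain alarm, structural fatigue) = 0.297777 / 0.957877 ≈ 0.3109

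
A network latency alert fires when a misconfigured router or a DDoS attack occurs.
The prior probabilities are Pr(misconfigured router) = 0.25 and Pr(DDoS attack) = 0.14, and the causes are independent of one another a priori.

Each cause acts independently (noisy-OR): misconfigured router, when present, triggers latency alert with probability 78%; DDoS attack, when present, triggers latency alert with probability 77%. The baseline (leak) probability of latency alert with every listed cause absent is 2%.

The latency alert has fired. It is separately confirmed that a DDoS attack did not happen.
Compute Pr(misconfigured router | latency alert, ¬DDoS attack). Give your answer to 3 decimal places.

Under noisy-OR, P(latency alert | causes) = 1 − (1−0.02)·∏(1−qᵢ) over the active causes.
P(latency alert | ¬DDoS attack) = 0.02×0.75 + 0.7844×0.25 = 0.015000 + 0.196100 = 0.211100
Restricting to configurations with misconfigured router present: 0.7844×0.25 = 0.196100.
Hence the posterior is 0.196100/0.211100 ≈ 0.929.

Pr(misconfigured router | latency alert, ¬DDoS attack) ≈ 0.929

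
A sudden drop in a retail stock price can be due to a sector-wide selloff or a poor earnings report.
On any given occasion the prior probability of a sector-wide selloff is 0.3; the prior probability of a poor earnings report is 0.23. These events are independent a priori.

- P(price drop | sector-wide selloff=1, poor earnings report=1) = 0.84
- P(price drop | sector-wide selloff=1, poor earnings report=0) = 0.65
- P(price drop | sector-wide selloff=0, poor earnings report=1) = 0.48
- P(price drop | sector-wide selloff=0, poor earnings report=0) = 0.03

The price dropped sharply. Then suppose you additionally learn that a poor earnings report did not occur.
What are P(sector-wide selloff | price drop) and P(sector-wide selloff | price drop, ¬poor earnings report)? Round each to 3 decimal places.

Sum P(price drop|·) weighted by the priors over the 4 (sector-wide selloff, poor earnings report) configurations:
  P(price drop) = 0.03·0.7·0.77 + 0.48·0.7·0.23 + 0.65·0.3·0.77 + 0.84·0.3·0.23
        = 0.016170 + 0.077280 + 0.150150 + 0.057960 = 0.301560
Keeping only the sector-wide selloff-present terms gives 0.208110, so
  P(sector-wide selloff | price drop) = 0.208110 / 0.301560 ≈ 0.690

Now condition on the additional information:
Numerator (weight on configurations with sector-wide selloff): 0.65*0.3 = 0.195000
The normalizing constant is 0.03*0.7 + 0.65*0.3 = 0.216000
P(sector-wide selloff | price drop, ¬poor earnings report) = 0.195000/0.216000 ≈ 0.903
Ruling out poor earnings report raises the posterior on sector-wide selloff — the flip side of explaining away.

P(sector-wide selloff | price drop) ≈ 0.690; P(sector-wide selloff | price drop, ¬poor earnings report) ≈ 0.903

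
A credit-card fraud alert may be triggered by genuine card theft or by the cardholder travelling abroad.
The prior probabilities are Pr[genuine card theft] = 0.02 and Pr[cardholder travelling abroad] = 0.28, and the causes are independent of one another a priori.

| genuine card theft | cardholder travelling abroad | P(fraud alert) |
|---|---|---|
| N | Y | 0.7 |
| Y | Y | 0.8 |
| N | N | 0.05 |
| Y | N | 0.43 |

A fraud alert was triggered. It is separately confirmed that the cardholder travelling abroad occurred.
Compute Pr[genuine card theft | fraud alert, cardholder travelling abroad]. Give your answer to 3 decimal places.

Pr[genuine card theft | fraud alert, cardholder travelling abroad] ≈ 0.023

P(fraud alert | cardholder travelling abroad) = 0.7×0.98 + 0.8×0.02 = 0.686000 + 0.016000 = 0.702000
Of this, 0.016000 comes from 0.8×0.02 (the genuine card theft=true cases).
P(genuine card theft | fraud alert, cardholder travelling abroad) = 0.016000 / 0.702000 ≈ 0.023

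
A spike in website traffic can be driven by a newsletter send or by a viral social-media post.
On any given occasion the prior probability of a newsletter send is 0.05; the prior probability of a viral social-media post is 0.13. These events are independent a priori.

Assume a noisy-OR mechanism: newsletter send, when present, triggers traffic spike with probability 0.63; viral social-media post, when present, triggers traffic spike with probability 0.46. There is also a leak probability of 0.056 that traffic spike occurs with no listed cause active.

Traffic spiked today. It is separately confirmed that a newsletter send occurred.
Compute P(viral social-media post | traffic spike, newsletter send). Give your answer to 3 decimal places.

P(viral social-media post | traffic spike, newsletter send) ≈ 0.157

Under noisy-OR, P(traffic spike | causes) = 1 − (1−0.056)·∏(1−qᵢ) over the active causes.
P(traffic spike | newsletter send) = 0.65072×0.87 + 0.811389×0.13 = 0.566126 + 0.105481 = 0.671607
Of this, 0.105481 comes from 0.811389×0.13 (the viral social-media post=true cases).
So P(viral social-media post | traffic spike, newsletter send) = 0.105481/0.671607 ≈ 0.157.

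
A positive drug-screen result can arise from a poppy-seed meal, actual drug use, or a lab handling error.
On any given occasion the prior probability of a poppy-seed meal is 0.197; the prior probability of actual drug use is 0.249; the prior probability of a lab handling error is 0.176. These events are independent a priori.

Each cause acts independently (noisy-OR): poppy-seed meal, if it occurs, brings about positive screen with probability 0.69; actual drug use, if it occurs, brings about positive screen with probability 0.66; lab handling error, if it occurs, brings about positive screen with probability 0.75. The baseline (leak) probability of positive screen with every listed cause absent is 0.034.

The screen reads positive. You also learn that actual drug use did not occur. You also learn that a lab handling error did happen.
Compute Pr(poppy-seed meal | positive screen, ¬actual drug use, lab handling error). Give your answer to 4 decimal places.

Under noisy-OR, P(positive screen | causes) = 1 − (1−0.034)·∏(1−qᵢ) over the active causes.
For the numerator, keep only poppy-seed meal=true terms: 0.925135*0.197 = 0.182252
Denominator P(positive screen | ¬actual drug use, lab handling error): 0.7585*0.803 + 0.925135*0.197 = 0.791327
P(poppy-seed meal | positive screen, ¬actual drug use, lab handling error) = 0.182252/0.791327 ≈ 0.2303

Pr(poppy-seed meal | positive screen, ¬actual drug use, lab handling error) ≈ 0.2303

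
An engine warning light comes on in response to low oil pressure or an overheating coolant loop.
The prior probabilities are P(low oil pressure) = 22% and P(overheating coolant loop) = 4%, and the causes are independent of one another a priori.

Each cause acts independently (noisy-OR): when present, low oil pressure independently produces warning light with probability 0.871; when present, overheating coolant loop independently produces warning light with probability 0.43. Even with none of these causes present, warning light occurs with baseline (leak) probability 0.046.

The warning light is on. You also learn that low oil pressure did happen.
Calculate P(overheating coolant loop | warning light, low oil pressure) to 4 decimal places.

Under noisy-OR, P(warning light | causes) = 1 − (1−0.046)·∏(1−qᵢ) over the active causes.
P(warning light | low oil pressure) = 0.876934·0.96 + 0.929852·0.04 = 0.841857 + 0.037194 = 0.879051
Restricting to configurations with overheating coolant loop present: 0.929852·0.04 = 0.037194.
So P(overheating coolant loop | warning light, low oil pressure) = 0.037194/0.879051 ≈ 0.0423.

P(overheating coolant loop | warning light, low oil pressure) ≈ 0.0423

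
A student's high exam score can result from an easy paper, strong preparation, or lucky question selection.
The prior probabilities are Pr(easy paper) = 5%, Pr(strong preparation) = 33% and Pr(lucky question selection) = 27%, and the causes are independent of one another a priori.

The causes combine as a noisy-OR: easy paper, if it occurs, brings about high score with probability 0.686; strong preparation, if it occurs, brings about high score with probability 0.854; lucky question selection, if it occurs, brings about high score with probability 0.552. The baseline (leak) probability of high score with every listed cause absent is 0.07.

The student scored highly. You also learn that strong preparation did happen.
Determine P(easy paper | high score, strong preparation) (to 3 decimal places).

Under noisy-OR, P(high score | causes) = 1 − (1−0.07)·∏(1−qᵢ) over the active causes.
For the numerator, keep only easy paper=true terms: 0.034944 + 0.013242 = 0.048186
The normalizing constant is 0.86422×0.95×0.73 + 0.939171×0.95×0.27 + 0.957365×0.05×0.73 + 0.9809×0.05×0.27 = 0.888420
Posterior = 0.048186 / 0.888420 ≈ 0.054

P(easy paper | high score, strong preparation) ≈ 0.054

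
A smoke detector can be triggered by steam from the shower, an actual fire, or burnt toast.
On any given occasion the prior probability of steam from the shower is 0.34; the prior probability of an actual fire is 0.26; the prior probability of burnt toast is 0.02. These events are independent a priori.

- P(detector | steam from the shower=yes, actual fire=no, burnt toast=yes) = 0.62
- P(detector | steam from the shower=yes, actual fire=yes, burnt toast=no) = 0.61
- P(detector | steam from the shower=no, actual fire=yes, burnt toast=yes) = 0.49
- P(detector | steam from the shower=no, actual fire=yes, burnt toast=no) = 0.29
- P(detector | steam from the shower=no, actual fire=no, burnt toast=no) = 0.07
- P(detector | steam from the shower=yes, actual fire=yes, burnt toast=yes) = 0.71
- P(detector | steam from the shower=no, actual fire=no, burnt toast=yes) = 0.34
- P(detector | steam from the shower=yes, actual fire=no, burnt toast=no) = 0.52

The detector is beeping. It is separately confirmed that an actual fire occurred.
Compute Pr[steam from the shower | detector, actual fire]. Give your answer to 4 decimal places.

P(detector | actual fire) = 0.29*0.66*0.98 + 0.49*0.66*0.02 + 0.61*0.34*0.98 + 0.71*0.34*0.02 = 0.187572 + 0.006468 + 0.203252 + 0.004828 = 0.402120
Restricting to configurations with steam from the shower present: 0.203252 + 0.004828 = 0.208080.
So P(steam from the shower | detector, actual fire) = 0.208080/0.402120 ≈ 0.5175.

Pr[steam from the shower | detector, actual fire] ≈ 0.5175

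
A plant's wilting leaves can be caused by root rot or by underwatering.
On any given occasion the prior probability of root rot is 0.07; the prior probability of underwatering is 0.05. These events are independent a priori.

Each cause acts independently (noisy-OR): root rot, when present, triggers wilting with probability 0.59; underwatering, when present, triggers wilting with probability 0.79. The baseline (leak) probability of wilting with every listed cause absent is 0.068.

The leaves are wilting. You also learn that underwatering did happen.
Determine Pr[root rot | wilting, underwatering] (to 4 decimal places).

Under noisy-OR, P(wilting | causes) = 1 − (1−0.068)·∏(1−qᵢ) over the active causes.
Sum P(wilting|·) weighted by the priors over both values of root rot:
  P(wilting | underwatering) = 0.80428·0.93 + 0.919755·0.07
        = 0.747980 + 0.064383 = 0.812363
The terms with root rot present sum to 0.064383, so
  P(root rot | wilting, underwatering) = 0.064383 / 0.812363 ≈ 0.0793

Pr[root rot | wilting, underwatering] ≈ 0.0793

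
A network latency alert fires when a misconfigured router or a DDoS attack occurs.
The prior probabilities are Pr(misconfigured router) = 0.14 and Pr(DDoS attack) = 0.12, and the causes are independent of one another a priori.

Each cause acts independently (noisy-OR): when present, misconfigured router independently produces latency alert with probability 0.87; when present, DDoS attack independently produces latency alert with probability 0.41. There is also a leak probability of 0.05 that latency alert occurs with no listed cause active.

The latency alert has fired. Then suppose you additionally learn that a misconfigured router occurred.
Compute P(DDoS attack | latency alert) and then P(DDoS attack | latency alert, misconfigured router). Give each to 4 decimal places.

P(DDoS attack | latency alert) ≈ 0.2947; P(DDoS attack | latency alert, misconfigured router) ≈ 0.1261

Under noisy-OR, P(latency alert | causes) = 1 − (1−0.05)·∏(1−qᵢ) over the active causes.
Weight on DDoS attack=true, given the evidence: 0.045356 + 0.015576 = 0.060932
Denominator P(latency alert): 0.05×0.86×0.88 + 0.4395×0.86×0.12 + 0.8765×0.14×0.88 + 0.927135×0.14×0.12 = 0.206757
Posterior = 0.060932 / 0.206757 ≈ 0.2947

Now condition on the additional information:
By total probability over both values of DDoS attack:
  P(latency alert | misconfigured router) = 0.8765×0.88 + 0.927135×0.12
        = 0.771320 + 0.111256 = 0.882576
The terms with DDoS attack present sum to 0.111256, so
  P(DDoS attack | latency alert, misconfigured router) = 0.111256 / 0.882576 ≈ 0.1261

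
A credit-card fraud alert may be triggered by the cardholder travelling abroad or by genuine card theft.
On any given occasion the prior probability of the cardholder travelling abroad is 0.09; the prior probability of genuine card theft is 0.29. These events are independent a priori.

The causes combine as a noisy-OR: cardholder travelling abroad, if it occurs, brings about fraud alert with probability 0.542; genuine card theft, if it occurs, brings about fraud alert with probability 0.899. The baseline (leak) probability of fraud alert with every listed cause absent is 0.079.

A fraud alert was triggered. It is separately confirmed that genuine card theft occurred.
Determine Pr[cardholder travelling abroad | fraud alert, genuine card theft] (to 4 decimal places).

Under noisy-OR, P(fraud alert | causes) = 1 − (1−0.079)·∏(1−qᵢ) over the active causes.
Sum P(fraud alert|·) weighted by the priors over both values of cardholder travelling abroad:
  P(fraud alert | genuine card theft) = 0.906979·0.91 + 0.957396·0.09
        = 0.825351 + 0.086166 = 0.911517
The terms with cardholder travelling abroad present sum to 0.086166, so
  P(cardholder travelling abroad | fraud alert, genuine card theft) = 0.086166 / 0.911517 ≈ 0.0945

Pr[cardholder travelling abroad | fraud alert, genuine card theft] ≈ 0.0945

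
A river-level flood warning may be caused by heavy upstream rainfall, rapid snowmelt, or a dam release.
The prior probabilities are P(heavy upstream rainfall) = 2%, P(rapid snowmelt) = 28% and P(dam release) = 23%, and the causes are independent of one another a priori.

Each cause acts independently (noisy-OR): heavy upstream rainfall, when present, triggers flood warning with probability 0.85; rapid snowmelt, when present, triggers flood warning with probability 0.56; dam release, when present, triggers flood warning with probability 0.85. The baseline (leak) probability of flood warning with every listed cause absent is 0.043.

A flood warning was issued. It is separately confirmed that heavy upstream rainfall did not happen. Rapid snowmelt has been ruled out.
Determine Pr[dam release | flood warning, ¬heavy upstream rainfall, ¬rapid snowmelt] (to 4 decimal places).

Under noisy-OR, P(flood warning | causes) = 1 − (1−0.043)·∏(1−qᵢ) over the active causes.
Sum P(flood warning|·) weighted by the priors over both values of dam release:
  P(flood warning | ¬heavy upstream rainfall, ¬rapid snowmelt) = 0.043·0.77 + 0.85645·0.23
        = 0.033110 + 0.196984 = 0.230094
The terms with dam release present sum to 0.196984, so
  P(dam release | flood warning, ¬heavy upstream rainfall, ¬rapid snowmelt) = 0.196984 / 0.230094 ≈ 0.8561

Pr[dam release | flood warning, ¬heavy upstream rainfall, ¬rapid snowmelt] ≈ 0.8561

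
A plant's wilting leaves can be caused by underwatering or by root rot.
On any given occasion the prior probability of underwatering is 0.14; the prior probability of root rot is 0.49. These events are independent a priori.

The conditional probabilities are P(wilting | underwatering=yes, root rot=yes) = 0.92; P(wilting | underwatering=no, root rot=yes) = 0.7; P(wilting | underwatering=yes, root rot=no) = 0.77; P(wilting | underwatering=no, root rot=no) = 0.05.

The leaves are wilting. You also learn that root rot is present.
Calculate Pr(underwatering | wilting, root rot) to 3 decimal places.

Pr(underwatering | wilting, root rot) ≈ 0.176

P(wilting | root rot) = 0.7×0.86 + 0.92×0.14 = 0.602000 + 0.128800 = 0.730800
The underwatering-present share is 0.92×0.14 = 0.128800.
So P(underwatering | wilting, root rot) = 0.128800/0.730800 ≈ 0.176.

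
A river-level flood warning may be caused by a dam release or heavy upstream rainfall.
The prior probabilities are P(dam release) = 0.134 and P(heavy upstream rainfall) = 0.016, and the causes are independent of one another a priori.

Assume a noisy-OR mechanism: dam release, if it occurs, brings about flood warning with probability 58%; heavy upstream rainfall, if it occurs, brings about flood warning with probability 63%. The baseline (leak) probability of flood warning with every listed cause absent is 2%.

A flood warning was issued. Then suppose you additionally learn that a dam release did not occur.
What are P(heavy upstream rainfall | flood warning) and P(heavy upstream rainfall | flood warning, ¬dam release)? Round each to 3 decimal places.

P(heavy upstream rainfall | flood warning) ≈ 0.101; P(heavy upstream rainfall | flood warning, ¬dam release) ≈ 0.341

Under noisy-OR, P(flood warning | causes) = 1 − (1−0.02)·∏(1−qᵢ) over the active causes.
Numerator (weight on configurations with heavy upstream rainfall): 0.008832 + 0.001817 = 0.010649
Normalizer over all consistent configurations: 0.02×0.866×0.984 + 0.6374×0.866×0.016 + 0.5884×0.134×0.984 + 0.847708×0.134×0.016 = 0.105276
Posterior = 0.010649 / 0.105276 ≈ 0.101

With the extra evidence:
Sum P(flood warning|·) weighted by the priors over both values of heavy upstream rainfall:
  P(flood warning | ¬dam release) = 0.02×0.984 + 0.6374×0.016
        = 0.019680 + 0.010198 = 0.029878
Configurations with heavy upstream rainfall contribute 0.010198, so
  P(heavy upstream rainfall | flood warning, ¬dam release) = 0.010198 / 0.029878 ≈ 0.341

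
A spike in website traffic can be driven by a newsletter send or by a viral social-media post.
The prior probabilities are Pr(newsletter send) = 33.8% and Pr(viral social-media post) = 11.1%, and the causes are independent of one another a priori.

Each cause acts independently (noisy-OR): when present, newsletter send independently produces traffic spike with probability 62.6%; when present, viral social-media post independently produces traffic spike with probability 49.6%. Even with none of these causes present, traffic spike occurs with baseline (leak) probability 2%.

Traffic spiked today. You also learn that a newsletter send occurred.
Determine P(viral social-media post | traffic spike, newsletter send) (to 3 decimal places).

Under noisy-OR, P(traffic spike | causes) = 1 − (1−0.02)·∏(1−qᵢ) over the active causes.
P(traffic spike | newsletter send) = 0.63348×0.889 + 0.815274×0.111 = 0.563164 + 0.090495 = 0.653659
Of this, 0.090495 comes from 0.815274×0.111 (the viral social-media post=true cases).
Hence the posterior is 0.090495/0.653659 ≈ 0.138.

P(viral social-media post | traffic spike, newsletter send) ≈ 0.138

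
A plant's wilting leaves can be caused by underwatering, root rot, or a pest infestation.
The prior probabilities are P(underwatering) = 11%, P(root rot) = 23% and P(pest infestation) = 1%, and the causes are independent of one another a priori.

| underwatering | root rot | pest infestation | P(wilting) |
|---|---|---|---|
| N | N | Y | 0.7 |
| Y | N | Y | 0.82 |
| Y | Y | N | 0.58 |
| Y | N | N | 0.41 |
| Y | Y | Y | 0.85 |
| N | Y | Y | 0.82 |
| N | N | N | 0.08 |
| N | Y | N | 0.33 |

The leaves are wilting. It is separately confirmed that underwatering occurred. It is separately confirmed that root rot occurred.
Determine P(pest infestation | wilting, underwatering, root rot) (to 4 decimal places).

P(pest infestation | wilting, underwatering, root rot) ≈ 0.0146

P(wilting | underwatering, root rot) = 0.58·0.99 + 0.85·0.01 = 0.574200 + 0.008500 = 0.582700
Of this, 0.008500 comes from 0.85·0.01 (the pest infestation=true cases).
P(pest infestation | wilting, underwatering, root rot) = 0.008500 / 0.582700 ≈ 0.0146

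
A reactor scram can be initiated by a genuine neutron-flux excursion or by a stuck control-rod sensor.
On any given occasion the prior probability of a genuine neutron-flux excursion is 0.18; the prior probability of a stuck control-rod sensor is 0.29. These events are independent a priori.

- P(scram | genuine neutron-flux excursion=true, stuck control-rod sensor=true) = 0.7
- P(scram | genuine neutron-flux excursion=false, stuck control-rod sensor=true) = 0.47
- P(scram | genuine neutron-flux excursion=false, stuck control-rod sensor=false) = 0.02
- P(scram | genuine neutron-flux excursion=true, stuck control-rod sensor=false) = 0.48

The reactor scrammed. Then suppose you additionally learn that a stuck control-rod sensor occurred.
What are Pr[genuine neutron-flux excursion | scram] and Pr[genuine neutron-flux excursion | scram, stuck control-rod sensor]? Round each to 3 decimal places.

Numerator (weight on configurations with genuine neutron-flux excursion): 0.061344 + 0.036540 = 0.097884
The normalizing constant is 0.02*0.82*0.71 + 0.47*0.82*0.29 + 0.48*0.18*0.71 + 0.7*0.18*0.29 = 0.221294
Posterior = 0.097884 / 0.221294 ≈ 0.442

With the extra evidence:
P(scram | stuck control-rod sensor) = 0.47×0.82 + 0.7×0.18 = 0.385400 + 0.126000 = 0.511400
Of this, 0.126000 comes from 0.7×0.18 (the genuine neutron-flux excursion=true cases).
Hence the posterior is 0.126000/0.511400 ≈ 0.246.
Conditioning on stuck control-rod sensor lowers the posterior on genuine neutron-flux excursion: the classic explaining-away effect in a common-effect structure.

Pr[genuine neutron-flux excursion | scram] ≈ 0.442; Pr[genuine neutron-flux excursion | scram, stuck control-rod sensor] ≈ 0.246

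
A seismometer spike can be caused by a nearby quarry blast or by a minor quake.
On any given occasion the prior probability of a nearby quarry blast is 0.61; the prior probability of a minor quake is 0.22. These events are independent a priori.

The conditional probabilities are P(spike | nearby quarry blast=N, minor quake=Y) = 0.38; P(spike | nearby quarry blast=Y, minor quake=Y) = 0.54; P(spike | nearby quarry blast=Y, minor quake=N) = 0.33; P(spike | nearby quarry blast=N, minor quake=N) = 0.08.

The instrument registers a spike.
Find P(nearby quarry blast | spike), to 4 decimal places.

P(nearby quarry blast | spike) ≈ 0.8012

P(spike) = 0.08·0.39·0.78 + 0.38·0.39·0.22 + 0.33·0.61·0.78 + 0.54·0.61·0.22 = 0.024336 + 0.032604 + 0.157014 + 0.072468 = 0.286422
Of this, 0.229482 comes from 0.157014 + 0.072468 (the nearby quarry blast=true cases).
Hence the posterior is 0.229482/0.286422 ≈ 0.8012.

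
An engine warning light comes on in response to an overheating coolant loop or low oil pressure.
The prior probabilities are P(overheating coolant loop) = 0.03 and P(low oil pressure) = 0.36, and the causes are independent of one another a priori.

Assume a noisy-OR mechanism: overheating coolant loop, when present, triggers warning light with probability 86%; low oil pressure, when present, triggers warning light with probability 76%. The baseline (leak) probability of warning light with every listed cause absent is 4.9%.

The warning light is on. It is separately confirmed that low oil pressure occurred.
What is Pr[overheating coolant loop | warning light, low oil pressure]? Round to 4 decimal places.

Under noisy-OR, P(warning light | causes) = 1 − (1−0.049)·∏(1−qᵢ) over the active causes.
P(warning light | low oil pressure) = 0.77176×0.97 + 0.968046×0.03 = 0.748607 + 0.029041 = 0.777648
Restricting to configurations with overheating coolant loop present: 0.968046×0.03 = 0.029041.
Hence the posterior is 0.029041/0.777648 ≈ 0.0373.

Pr[overheating coolant loop | warning light, low oil pressure] ≈ 0.0373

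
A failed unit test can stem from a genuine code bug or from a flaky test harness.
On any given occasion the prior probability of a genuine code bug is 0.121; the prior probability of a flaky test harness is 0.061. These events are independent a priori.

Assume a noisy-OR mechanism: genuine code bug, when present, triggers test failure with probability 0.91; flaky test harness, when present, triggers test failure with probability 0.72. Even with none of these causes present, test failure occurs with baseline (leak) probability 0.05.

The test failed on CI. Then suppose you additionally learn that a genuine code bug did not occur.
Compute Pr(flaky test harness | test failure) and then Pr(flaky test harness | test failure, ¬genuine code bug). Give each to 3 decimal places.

Pr(flaky test harness | test failure) ≈ 0.243; Pr(flaky test harness | test failure, ¬genuine code bug) ≈ 0.488

Under noisy-OR, P(test failure | causes) = 1 − (1−0.05)·∏(1−qᵢ) over the active causes.
By total probability over the 4 (genuine code bug, flaky test harness) configurations:
  P(test failure) = 0.05*0.879*0.939 + 0.734*0.879*0.061 + 0.9145*0.121*0.939 + 0.97606*0.121*0.061
        = 0.041269 + 0.039356 + 0.103905 + 0.007204 = 0.191734
Keeping only the flaky test harness-present terms gives 0.046560, so
  P(flaky test harness | test failure) = 0.046560 / 0.191734 ≈ 0.243

Now also conditioning on genuine code bug≠true:
P(test failure | ¬genuine code bug) = 0.05×0.939 + 0.734×0.061 = 0.046950 + 0.044774 = 0.091724
The flaky test harness-present share is 0.734×0.061 = 0.044774.
Hence the posterior is 0.044774/0.091724 ≈ 0.488.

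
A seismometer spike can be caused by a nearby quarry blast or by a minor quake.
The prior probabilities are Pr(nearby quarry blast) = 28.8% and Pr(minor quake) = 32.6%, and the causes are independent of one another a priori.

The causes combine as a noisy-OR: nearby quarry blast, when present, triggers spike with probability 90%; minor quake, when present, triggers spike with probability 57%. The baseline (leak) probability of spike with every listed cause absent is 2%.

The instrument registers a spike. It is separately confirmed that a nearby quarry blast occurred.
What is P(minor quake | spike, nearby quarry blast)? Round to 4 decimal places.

Under noisy-OR, P(spike | causes) = 1 − (1−0.02)·∏(1−qᵢ) over the active causes.
Enumerate both values of minor quake and weight by the priors:
  P(spike | nearby quarry blast) = 0.902·0.674 + 0.95786·0.326
        = 0.607948 + 0.312262 = 0.920210
The terms with minor quake present sum to 0.312262, so
  P(minor quake | spike, nearby quarry blast) = 0.312262 / 0.920210 ≈ 0.3393

P(minor quake | spike, nearby quarry blast) ≈ 0.3393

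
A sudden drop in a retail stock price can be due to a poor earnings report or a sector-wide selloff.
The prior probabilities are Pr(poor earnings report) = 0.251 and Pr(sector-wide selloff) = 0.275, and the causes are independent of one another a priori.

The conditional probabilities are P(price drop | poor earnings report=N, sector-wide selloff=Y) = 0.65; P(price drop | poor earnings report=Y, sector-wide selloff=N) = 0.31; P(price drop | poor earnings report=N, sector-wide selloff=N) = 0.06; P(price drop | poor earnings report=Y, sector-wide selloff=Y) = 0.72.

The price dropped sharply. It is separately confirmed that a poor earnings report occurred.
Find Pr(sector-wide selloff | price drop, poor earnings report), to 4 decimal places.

P(price drop | poor earnings report) = 0.31×0.725 + 0.72×0.275 = 0.224750 + 0.198000 = 0.422750
Of this, 0.198000 comes from 0.72×0.275 (the sector-wide selloff=true cases).
So P(sector-wide selloff | price drop, poor earnings report) = 0.198000/0.422750 ≈ 0.4684.

Pr(sector-wide selloff | price drop, poor earnings report) ≈ 0.4684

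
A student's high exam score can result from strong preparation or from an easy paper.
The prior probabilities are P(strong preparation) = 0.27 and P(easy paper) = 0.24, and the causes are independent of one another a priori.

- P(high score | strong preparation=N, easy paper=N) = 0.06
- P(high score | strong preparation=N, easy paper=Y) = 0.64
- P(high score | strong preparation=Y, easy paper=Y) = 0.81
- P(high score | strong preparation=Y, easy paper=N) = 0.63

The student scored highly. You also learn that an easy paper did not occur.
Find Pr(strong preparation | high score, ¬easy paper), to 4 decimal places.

By total probability over both values of strong preparation:
  P(high score | ¬easy paper) = 0.06*0.73 + 0.63*0.27
        = 0.043800 + 0.170100 = 0.213900
The terms with strong preparation present sum to 0.170100, so
  P(strong preparation | high score, ¬easy paper) = 0.170100 / 0.213900 ≈ 0.7952

Pr(strong preparation | high score, ¬easy paper) ≈ 0.7952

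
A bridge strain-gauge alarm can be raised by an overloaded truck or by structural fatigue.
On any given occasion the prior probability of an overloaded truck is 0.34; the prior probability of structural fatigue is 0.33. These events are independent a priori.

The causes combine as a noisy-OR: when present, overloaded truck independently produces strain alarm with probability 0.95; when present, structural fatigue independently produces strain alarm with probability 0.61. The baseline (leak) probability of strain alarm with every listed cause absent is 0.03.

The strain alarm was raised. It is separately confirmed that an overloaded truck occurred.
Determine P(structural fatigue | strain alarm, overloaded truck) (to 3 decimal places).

Under noisy-OR, P(strain alarm | causes) = 1 − (1−0.03)·∏(1−qᵢ) over the active causes.
Enumerate both values of structural fatigue and weight by the priors:
  P(strain alarm | overloaded truck) = 0.9515*0.67 + 0.981085*0.33
        = 0.637505 + 0.323758 = 0.961263
The terms with structural fatigue present sum to 0.323758, so
  P(structural fatigue | strain alarm, overloaded truck) = 0.323758 / 0.961263 ≈ 0.337

P(structural fatigue | strain alarm, overloaded truck) ≈ 0.337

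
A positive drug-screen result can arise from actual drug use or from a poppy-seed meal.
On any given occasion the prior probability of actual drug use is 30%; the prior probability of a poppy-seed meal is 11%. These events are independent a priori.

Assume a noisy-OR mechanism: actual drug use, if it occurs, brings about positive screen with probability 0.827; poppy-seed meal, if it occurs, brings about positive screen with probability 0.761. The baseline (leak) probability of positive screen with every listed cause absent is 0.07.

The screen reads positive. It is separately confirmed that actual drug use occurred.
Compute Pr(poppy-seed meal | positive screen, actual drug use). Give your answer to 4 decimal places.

Pr(poppy-seed meal | positive screen, actual drug use) ≈ 0.1241

Under noisy-OR, P(positive screen | causes) = 1 − (1−0.07)·∏(1−qᵢ) over the active causes.
P(positive screen | actual drug use) = 0.83911*0.89 + 0.961547*0.11 = 0.746808 + 0.105770 = 0.852578
Restricting to configurations with poppy-seed meal present: 0.961547*0.11 = 0.105770.
So P(poppy-seed meal | positive screen, actual drug use) = 0.105770/0.852578 ≈ 0.1241.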